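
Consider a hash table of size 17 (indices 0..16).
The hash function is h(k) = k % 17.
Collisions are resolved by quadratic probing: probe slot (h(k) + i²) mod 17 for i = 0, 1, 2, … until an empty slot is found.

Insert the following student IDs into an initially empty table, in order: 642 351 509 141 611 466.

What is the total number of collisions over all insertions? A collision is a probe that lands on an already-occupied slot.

Insert 642: h=13, slot 13 empty → index 13.
Insert 351: h=11, slot 11 empty → index 11.
Insert 509: h=16, slot 16 empty → index 16.
Insert 141: h=5, slot 5 empty → index 5.
Insert 611: h=16, slot 16 occupied → index 0.
Insert 466: h=7, slot 7 empty → index 7.
Table: [611, _, _, _, _, 141, _, 466, _, _, _, 351, _, 642, _, _, 509]

1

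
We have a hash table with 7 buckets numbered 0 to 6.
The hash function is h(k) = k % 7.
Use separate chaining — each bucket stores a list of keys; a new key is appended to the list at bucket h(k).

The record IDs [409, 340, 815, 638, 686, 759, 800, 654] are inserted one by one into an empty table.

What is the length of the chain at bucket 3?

4

Insert 409: h=3, bucket 3 empty -> new chain.
Insert 340: h=4, bucket 4 empty -> new chain.
Insert 815: h=3, bucket 3 nonempty -> append to chain.
Insert 638: h=1, bucket 1 empty -> new chain.
Insert 686: h=0, bucket 0 empty -> new chain.
Insert 759: h=3, bucket 3 nonempty -> append to chain.
Insert 800: h=2, bucket 2 empty -> new chain.
Insert 654: h=3, bucket 3 nonempty -> append to chain.
Final buckets:
0: 686
1: 638
2: 800
3: 409 -> 815 -> 759 -> 654
4: 340
5: _
6: _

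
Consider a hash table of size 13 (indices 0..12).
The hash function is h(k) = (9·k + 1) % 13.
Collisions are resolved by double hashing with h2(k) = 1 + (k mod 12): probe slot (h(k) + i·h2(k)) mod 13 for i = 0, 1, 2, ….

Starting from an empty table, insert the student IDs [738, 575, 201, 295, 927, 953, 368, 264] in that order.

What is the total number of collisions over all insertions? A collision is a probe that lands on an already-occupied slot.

738 hashes to 0; slot 0 is free => place at 0.
575 hashes to 2; slot 2 is free => place at 2.
201 hashes to 3; slot 3 is free => place at 3.
295 hashes to 4; slot 4 is free => place at 4.
927 hashes to 11; slot 11 is free => place at 11.
953 hashes to 11, h2=6; 11,4 taken => place at 10.
368 hashes to 11, h2=9; 11 taken => place at 7.
264 hashes to 11, h2=1; 11 taken => place at 12.
Table: [738, —, 575, 201, 295, —, —, 368, —, —, 953, 927, 264]

4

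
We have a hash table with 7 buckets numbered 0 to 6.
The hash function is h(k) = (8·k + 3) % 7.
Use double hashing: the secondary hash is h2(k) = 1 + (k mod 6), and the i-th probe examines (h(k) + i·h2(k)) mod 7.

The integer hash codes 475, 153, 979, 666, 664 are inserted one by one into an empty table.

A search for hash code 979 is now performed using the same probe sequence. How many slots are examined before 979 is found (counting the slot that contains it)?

475: h=2 → slot 2
153: h=2, h2=4, probe 2,6 → slot 6
979: h=2, h2=2, probe 2,4 → slot 4
666: h=4, h2=1, probe 4,5 → slot 5
664: h=2, h2=5, probe 2,0 → slot 0
Table: [664, ., 475, ., 979, 666, 153]
Lookup 979: h=2, h2=2, probe 2,4 → found at 4.

2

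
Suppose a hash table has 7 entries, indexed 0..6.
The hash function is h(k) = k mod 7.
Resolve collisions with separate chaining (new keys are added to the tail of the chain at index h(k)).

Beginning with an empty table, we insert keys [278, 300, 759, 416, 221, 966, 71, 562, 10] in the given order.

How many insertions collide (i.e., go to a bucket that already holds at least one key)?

Insert 278: h=5, bucket 5 empty -> new chain.
Insert 300: h=6, bucket 6 empty -> new chain.
Insert 759: h=3, bucket 3 empty -> new chain.
Insert 416: h=3, bucket 3 nonempty -> append to chain.
Insert 221: h=4, bucket 4 empty -> new chain.
Insert 966: h=0, bucket 0 empty -> new chain.
Insert 71: h=1, bucket 1 empty -> new chain.
Insert 562: h=2, bucket 2 empty -> new chain.
Insert 10: h=3, bucket 3 nonempty -> append to chain.
Final buckets:
0: 966
1: 71
2: 562
3: 759 -> 416 -> 10
4: 221
5: 278
6: 300

2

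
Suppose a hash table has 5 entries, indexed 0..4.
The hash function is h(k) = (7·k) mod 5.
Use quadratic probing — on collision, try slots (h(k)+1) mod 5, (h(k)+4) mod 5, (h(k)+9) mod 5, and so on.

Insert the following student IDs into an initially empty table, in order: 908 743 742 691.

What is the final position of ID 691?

908: h=1 -> slot 1
743: h=1, probe 1,2 -> slot 2
742: h=4 -> slot 4
691: h=2, probe 2,3 -> slot 3
Table: [—, 908, 743, 691, 742]

3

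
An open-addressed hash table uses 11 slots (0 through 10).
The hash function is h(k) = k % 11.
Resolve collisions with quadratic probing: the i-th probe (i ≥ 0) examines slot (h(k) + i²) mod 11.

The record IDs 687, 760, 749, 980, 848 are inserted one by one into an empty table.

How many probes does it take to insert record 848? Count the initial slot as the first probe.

687: h=5 → slot 5
760: h=1 → slot 1
749: h=1, probe 1,2 → slot 2
980: h=1, probe 1,2,5,10 → slot 10
848: h=1, probe 1,2,5,10,6 → slot 6
Table: [., 760, 749, ., ., 687, 848, ., ., ., 980]

5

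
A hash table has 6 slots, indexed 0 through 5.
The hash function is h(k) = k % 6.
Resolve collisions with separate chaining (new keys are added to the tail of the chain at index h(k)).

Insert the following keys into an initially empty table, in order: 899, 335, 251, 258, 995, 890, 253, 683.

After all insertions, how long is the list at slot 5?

Insert 899: h=5, bucket 5 empty -> new chain.
Insert 335: h=5, bucket 5 nonempty -> append to chain.
Insert 251: h=5, bucket 5 nonempty -> append to chain.
Insert 258: h=0, bucket 0 empty -> new chain.
Insert 995: h=5, bucket 5 nonempty -> append to chain.
Insert 890: h=2, bucket 2 empty -> new chain.
Insert 253: h=1, bucket 1 empty -> new chain.
Insert 683: h=5, bucket 5 nonempty -> append to chain.
Final buckets:
0: 258
1: 253
2: 890
3: _
4: _
5: 899 -> 335 -> 251 -> 995 -> 683

5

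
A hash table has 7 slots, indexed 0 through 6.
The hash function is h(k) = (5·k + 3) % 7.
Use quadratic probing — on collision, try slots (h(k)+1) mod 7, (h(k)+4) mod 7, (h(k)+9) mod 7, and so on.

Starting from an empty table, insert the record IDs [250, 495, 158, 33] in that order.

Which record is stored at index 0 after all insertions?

250: h=0 -> slot 0
495: h=0, probe 0,1 -> slot 1
158: h=2 -> slot 2
33: h=0, probe 0,1,4 -> slot 4
Table: [250, 495, 158, —, 33, —, —]

250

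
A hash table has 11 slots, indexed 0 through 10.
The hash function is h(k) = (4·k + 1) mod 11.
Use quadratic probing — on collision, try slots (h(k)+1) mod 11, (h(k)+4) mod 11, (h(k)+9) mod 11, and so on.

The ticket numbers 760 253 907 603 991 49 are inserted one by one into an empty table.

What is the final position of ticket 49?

0

760 hashes to 5; slot 5 is free => place at 5.
253 hashes to 1; slot 1 is free => place at 1.
907 hashes to 10; slot 10 is free => place at 10.
603 hashes to 4; slot 4 is free => place at 4.
991 hashes to 5; 5 taken => place at 6.
49 hashes to 10; 10 taken => place at 0.
Table: [49, 253, -, -, 603, 760, 991, -, -, -, 907]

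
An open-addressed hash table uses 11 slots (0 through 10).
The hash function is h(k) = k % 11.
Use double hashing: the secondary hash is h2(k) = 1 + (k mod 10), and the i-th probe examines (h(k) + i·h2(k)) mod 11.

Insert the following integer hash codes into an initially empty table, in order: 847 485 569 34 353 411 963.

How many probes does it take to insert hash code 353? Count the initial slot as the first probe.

2

847: h=0 → slot 0
485: h=1 → slot 1
569: h=8 → slot 8
34: h=1, h2=5, probe 1,6 → slot 6
353: h=1, h2=4, probe 1,5 → slot 5
411: h=4 → slot 4
963: h=6, h2=4, probe 6,10 → slot 10
Table: [847, 485, ., ., 411, 353, 34, ., 569, ., 963]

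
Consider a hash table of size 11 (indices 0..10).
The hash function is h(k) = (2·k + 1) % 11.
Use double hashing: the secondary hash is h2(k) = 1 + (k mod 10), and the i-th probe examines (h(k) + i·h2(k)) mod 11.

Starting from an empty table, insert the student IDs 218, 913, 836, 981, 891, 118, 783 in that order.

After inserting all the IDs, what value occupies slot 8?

218

218 hashes to 8; slot 8 is free -> place at 8.
913 hashes to 1; slot 1 is free -> place at 1.
836 hashes to 1, h2=7; 1,8 taken -> place at 4.
981 hashes to 5; slot 5 is free -> place at 5.
891 hashes to 1, h2=2; 1 taken -> place at 3.
118 hashes to 6; slot 6 is free -> place at 6.
783 hashes to 5, h2=4; 5 taken -> place at 9.
Table: [∅, 913, ∅, 891, 836, 981, 118, ∅, 218, 783, ∅]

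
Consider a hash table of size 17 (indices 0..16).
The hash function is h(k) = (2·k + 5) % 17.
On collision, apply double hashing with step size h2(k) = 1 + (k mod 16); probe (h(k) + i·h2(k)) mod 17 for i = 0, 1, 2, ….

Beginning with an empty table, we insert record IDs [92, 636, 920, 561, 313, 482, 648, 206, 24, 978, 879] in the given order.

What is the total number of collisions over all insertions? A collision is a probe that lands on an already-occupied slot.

Insert 92: h=2, slot 2 empty -> index 2.
Insert 636: h=2, h2=13, slot 2 occupied -> index 15.
Insert 920: h=9, slot 9 empty -> index 9.
Insert 561: h=5, slot 5 empty -> index 5.
Insert 313: h=2, h2=10, slot 2 occupied -> index 12.
Insert 482: h=0, slot 0 empty -> index 0.
Insert 648: h=9, h2=9, slot 9 occupied -> index 1.
Insert 206: h=9, h2=15, slot 9 occupied -> index 7.
Insert 24: h=2, h2=9, slot 2 occupied -> index 11.
Insert 978: h=6, slot 6 empty -> index 6.
Insert 879: h=12, h2=16, slots 12,11 occupied -> index 10.
Table: [482, 648, 92, ., ., 561, 978, 206, ., 920, 879, 24, 313, ., ., 636, .]

7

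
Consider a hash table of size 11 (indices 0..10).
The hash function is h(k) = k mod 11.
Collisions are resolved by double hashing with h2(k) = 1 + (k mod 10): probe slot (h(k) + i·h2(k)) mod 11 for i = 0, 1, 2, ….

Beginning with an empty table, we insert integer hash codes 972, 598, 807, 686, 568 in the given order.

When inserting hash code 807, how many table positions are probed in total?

972 hashes to 4; slot 4 is free -> place at 4.
598 hashes to 4, h2=9; 4 taken -> place at 2.
807 hashes to 4, h2=8; 4 taken -> place at 1.
686 hashes to 4, h2=7; 4 taken -> place at 0.
568 hashes to 7; slot 7 is free -> place at 7.
Table: [686, 807, 598, ., 972, ., ., 568, ., ., .]

2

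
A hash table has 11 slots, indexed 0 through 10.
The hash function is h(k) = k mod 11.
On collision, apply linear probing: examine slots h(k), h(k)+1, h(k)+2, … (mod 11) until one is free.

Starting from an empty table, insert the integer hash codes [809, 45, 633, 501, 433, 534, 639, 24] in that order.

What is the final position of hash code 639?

2

809: h=6 => slot 6
45: h=1 => slot 1
633: h=6, probe 6,7 => slot 7
501: h=6, probe 6,7,8 => slot 8
433: h=4 => slot 4
534: h=6, probe 6,7,8,9 => slot 9
639: h=1, probe 1,2 => slot 2
24: h=2, probe 2,3 => slot 3
Table: [., 45, 639, 24, 433, ., 809, 633, 501, 534, .]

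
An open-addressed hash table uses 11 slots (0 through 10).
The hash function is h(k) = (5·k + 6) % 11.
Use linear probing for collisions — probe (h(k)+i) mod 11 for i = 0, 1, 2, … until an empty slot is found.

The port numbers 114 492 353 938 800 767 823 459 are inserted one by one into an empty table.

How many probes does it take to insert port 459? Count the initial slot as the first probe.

5

114 hashes to 4; slot 4 is free → place at 4.
492 hashes to 2; slot 2 is free → place at 2.
353 hashes to 0; slot 0 is free → place at 0.
938 hashes to 10; slot 10 is free → place at 10.
800 hashes to 2; 2 taken → place at 3.
767 hashes to 2; 2,3,4 taken → place at 5.
823 hashes to 7; slot 7 is free → place at 7.
459 hashes to 2; 2,3,4,5 taken → place at 6.
Table: [353, ., 492, 800, 114, 767, 459, 823, ., ., 938]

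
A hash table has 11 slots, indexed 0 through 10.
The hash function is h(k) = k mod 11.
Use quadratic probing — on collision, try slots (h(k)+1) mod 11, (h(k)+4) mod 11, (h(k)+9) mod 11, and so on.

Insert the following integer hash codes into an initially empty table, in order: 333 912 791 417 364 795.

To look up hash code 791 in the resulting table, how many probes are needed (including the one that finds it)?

Insert 333: h=3, slot 3 empty => index 3.
Insert 912: h=10, slot 10 empty => index 10.
Insert 791: h=10, slot 10 occupied => index 0.
Insert 417: h=10, slots 10,0,3 occupied => index 8.
Insert 364: h=1, slot 1 empty => index 1.
Insert 795: h=3, slot 3 occupied => index 4.
Table: [791, 364, ., 333, 795, ., ., ., 417, ., 912]
Lookup 791: h=10, probe 10,0 → found at 0.

2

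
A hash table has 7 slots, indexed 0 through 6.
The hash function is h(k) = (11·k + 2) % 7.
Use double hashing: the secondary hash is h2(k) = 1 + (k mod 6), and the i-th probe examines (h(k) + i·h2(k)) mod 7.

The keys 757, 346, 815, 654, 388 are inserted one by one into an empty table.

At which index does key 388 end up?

3

757: h=6 => slot 6
346: h=0 => slot 0
815: h=0, h2=6, probe 0,6,5 => slot 5
654: h=0, h2=1, probe 0,1 => slot 1
388: h=0, h2=5, probe 0,5,3 => slot 3
Table: [346, 654, _, 388, _, 815, 757]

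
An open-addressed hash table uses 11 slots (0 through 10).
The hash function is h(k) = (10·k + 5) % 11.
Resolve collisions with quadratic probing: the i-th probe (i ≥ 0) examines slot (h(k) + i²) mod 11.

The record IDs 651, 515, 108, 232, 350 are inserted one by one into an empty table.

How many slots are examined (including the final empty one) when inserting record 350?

651: h=3 -> slot 3
515: h=7 -> slot 7
108: h=7, probe 7,8 -> slot 8
232: h=4 -> slot 4
350: h=7, probe 7,8,0 -> slot 0
Table: [350, —, —, 651, 232, —, —, 515, 108, —, —]

3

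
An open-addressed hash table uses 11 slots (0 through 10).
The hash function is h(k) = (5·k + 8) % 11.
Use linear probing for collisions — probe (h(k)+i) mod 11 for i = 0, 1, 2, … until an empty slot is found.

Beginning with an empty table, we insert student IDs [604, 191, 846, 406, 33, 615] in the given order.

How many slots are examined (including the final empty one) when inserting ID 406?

604 hashes to 3; slot 3 is free => place at 3.
191 hashes to 6; slot 6 is free => place at 6.
846 hashes to 3; 3 taken => place at 4.
406 hashes to 3; 3,4 taken => place at 5.
33 hashes to 8; slot 8 is free => place at 8.
615 hashes to 3; 3,4,5,6 taken => place at 7.
Table: [_, _, _, 604, 846, 406, 191, 615, 33, _, _]

3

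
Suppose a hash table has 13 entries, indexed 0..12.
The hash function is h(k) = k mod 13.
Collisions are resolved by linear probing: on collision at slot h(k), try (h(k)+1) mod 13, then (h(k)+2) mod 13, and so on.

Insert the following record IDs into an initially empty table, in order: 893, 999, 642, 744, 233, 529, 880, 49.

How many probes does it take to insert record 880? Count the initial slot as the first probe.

Insert 893: h=9, slot 9 empty -> index 9.
Insert 999: h=11, slot 11 empty -> index 11.
Insert 642: h=5, slot 5 empty -> index 5.
Insert 744: h=3, slot 3 empty -> index 3.
Insert 233: h=12, slot 12 empty -> index 12.
Insert 529: h=9, slot 9 occupied -> index 10.
Insert 880: h=9, slots 9,10,11,12 occupied -> index 0.
Insert 49: h=10, slots 10,11,12,0 occupied -> index 1.
Table: [880, 49, _, 744, _, 642, _, _, _, 893, 529, 999, 233]

5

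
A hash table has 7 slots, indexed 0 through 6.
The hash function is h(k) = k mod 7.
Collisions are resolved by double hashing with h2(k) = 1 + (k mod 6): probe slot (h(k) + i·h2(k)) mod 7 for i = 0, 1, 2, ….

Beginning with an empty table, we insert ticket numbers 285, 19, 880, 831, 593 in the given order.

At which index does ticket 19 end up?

285 hashes to 5; slot 5 is free → place at 5.
19 hashes to 5, h2=2; 5 taken → place at 0.
880 hashes to 5, h2=5; 5 taken → place at 3.
831 hashes to 5, h2=4; 5 taken → place at 2.
593 hashes to 5, h2=6; 5 taken → place at 4.
Table: [19, ∅, 831, 880, 593, 285, ∅]

0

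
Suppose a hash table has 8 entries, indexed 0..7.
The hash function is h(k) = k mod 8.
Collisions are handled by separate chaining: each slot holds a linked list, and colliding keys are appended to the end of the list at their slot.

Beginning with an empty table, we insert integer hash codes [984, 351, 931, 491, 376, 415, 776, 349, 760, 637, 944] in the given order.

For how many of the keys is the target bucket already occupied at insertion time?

7

Insert 984: h=0, bucket 0 empty → new chain.
Insert 351: h=7, bucket 7 empty → new chain.
Insert 931: h=3, bucket 3 empty → new chain.
Insert 491: h=3, bucket 3 nonempty → append to chain.
Insert 376: h=0, bucket 0 nonempty → append to chain.
Insert 415: h=7, bucket 7 nonempty → append to chain.
Insert 776: h=0, bucket 0 nonempty → append to chain.
Insert 349: h=5, bucket 5 empty → new chain.
Insert 760: h=0, bucket 0 nonempty → append to chain.
Insert 637: h=5, bucket 5 nonempty → append to chain.
Insert 944: h=0, bucket 0 nonempty → append to chain.
Final buckets:
0: 984 -> 376 -> 776 -> 760 -> 944
1: .
2: .
3: 931 -> 491
4: .
5: 349 -> 637
6: .
7: 351 -> 415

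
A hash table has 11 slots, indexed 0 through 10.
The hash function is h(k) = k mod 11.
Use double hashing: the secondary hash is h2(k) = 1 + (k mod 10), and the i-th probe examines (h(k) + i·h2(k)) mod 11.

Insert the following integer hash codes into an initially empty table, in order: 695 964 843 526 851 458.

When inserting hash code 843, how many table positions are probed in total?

2

Insert 695: h=2, slot 2 empty → index 2.
Insert 964: h=7, slot 7 empty → index 7.
Insert 843: h=7, h2=4, slot 7 occupied → index 0.
Insert 526: h=9, slot 9 empty → index 9.
Insert 851: h=4, slot 4 empty → index 4.
Insert 458: h=7, h2=9, slot 7 occupied → index 5.
Table: [843, ., 695, ., 851, 458, ., 964, ., 526, .]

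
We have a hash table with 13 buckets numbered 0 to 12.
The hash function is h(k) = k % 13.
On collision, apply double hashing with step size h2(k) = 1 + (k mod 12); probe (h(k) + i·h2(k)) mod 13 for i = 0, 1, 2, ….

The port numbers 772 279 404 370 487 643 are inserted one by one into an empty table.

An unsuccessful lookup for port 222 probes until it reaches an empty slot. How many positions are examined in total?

772 hashes to 5; slot 5 is free → place at 5.
279 hashes to 6; slot 6 is free → place at 6.
404 hashes to 1; slot 1 is free → place at 1.
370 hashes to 6, h2=11; 6 taken → place at 4.
487 hashes to 6, h2=8; 6,1 taken → place at 9.
643 hashes to 6, h2=8; 6,1,9,4 taken → place at 12.
Table: [—, 404, —, —, 370, 772, 279, —, —, 487, —, —, 643]
Lookup 222: h=1, h2=7, probe 1,8 → slot 8 empty, not found.

2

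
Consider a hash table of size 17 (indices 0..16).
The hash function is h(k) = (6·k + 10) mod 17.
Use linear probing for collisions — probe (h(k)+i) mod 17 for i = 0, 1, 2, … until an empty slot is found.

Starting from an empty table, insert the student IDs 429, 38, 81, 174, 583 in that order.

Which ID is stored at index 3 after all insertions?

81

429: h=0 => slot 0
38: h=0, probe 0,1 => slot 1
81: h=3 => slot 3
174: h=0, probe 0,1,2 => slot 2
583: h=6 => slot 6
Table: [429, 38, 174, 81, —, —, 583, —, —, —, —, —, —, —, —, —, —]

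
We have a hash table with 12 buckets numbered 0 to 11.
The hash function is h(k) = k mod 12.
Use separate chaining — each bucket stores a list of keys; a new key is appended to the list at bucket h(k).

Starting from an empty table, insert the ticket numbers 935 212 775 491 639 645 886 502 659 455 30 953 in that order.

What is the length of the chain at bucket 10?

935 → bucket 11
212 → bucket 8
775 → bucket 7
491 → bucket 11 (collision)
639 → bucket 3
645 → bucket 9
886 → bucket 10
502 → bucket 10 (collision)
659 → bucket 11 (collision)
455 → bucket 11 (collision)
30 → bucket 6
953 → bucket 5
Final buckets:
0: _
1: _
2: _
3: 639
4: _
5: 953
6: 30
7: 775
8: 212
9: 645
10: 886 -> 502
11: 935 -> 491 -> 659 -> 455

2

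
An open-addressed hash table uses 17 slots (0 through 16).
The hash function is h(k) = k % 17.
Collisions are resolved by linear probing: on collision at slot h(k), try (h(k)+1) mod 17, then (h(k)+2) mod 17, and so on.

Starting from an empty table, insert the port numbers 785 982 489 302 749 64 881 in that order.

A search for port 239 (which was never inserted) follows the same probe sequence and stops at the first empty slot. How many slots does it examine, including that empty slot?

2

785 hashes to 3; slot 3 is free → place at 3.
982 hashes to 13; slot 13 is free → place at 13.
489 hashes to 13; 13 taken → place at 14.
302 hashes to 13; 13,14 taken → place at 15.
749 hashes to 1; slot 1 is free → place at 1.
64 hashes to 13; 13,14,15 taken → place at 16.
881 hashes to 14; 14,15,16 taken → place at 0.
Table: [881, 749, _, 785, _, _, _, _, _, _, _, _, _, 982, 489, 302, 64]
Lookup 239: h=1, probe 1,2 → slot 2 empty, not found.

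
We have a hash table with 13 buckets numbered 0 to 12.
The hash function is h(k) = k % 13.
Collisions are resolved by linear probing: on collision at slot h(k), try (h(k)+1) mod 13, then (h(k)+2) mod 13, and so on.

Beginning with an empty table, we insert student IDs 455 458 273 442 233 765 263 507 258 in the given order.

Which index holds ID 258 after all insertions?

6

Insert 455: h=0, slot 0 empty → index 0.
Insert 458: h=3, slot 3 empty → index 3.
Insert 273: h=0, slot 0 occupied → index 1.
Insert 442: h=0, slots 0,1 occupied → index 2.
Insert 233: h=12, slot 12 empty → index 12.
Insert 765: h=11, slot 11 empty → index 11.
Insert 263: h=3, slot 3 occupied → index 4.
Insert 507: h=0, slots 0,1,2,3,4 occupied → index 5.
Insert 258: h=11, slots 11,12,0,1,2,3,4,5 occupied → index 6.
Table: [455, 273, 442, 458, 263, 507, 258, _, _, _, _, 765, 233]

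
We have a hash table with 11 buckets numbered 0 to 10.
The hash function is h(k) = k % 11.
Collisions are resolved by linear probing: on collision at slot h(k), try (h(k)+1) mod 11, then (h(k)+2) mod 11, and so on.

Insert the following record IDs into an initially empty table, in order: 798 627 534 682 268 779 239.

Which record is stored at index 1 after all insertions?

798 hashes to 6; slot 6 is free -> place at 6.
627 hashes to 0; slot 0 is free -> place at 0.
534 hashes to 6; 6 taken -> place at 7.
682 hashes to 0; 0 taken -> place at 1.
268 hashes to 4; slot 4 is free -> place at 4.
779 hashes to 9; slot 9 is free -> place at 9.
239 hashes to 8; slot 8 is free -> place at 8.
Table: [627, 682, -, -, 268, -, 798, 534, 239, 779, -]

682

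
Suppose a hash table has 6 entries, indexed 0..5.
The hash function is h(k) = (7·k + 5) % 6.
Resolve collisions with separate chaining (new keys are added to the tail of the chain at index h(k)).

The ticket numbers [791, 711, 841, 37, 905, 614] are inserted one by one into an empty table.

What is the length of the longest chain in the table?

2

Insert 791: h=4, bucket 4 empty → new chain.
Insert 711: h=2, bucket 2 empty → new chain.
Insert 841: h=0, bucket 0 empty → new chain.
Insert 37: h=0, bucket 0 nonempty → append to chain.
Insert 905: h=4, bucket 4 nonempty → append to chain.
Insert 614: h=1, bucket 1 empty → new chain.
Final buckets:
0: 841 -> 37
1: 614
2: 711
3: _
4: 791 -> 905
5: _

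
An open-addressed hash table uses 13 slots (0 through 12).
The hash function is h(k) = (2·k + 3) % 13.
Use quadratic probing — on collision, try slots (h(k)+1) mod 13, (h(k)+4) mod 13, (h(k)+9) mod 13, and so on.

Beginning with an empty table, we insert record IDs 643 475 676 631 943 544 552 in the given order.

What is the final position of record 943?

8

643: h=2 -> slot 2
475: h=4 -> slot 4
676: h=3 -> slot 3
631: h=4, probe 4,5 -> slot 5
943: h=4, probe 4,5,8 -> slot 8
544: h=12 -> slot 12
552: h=2, probe 2,3,6 -> slot 6
Table: [∅, ∅, 643, 676, 475, 631, 552, ∅, 943, ∅, ∅, ∅, 544]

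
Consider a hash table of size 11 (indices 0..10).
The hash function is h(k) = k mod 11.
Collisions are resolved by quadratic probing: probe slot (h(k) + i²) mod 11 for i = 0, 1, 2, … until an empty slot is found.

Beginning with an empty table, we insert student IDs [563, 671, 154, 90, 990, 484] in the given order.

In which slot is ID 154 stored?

1

Insert 563: h=2, slot 2 empty => index 2.
Insert 671: h=0, slot 0 empty => index 0.
Insert 154: h=0, slot 0 occupied => index 1.
Insert 90: h=2, slot 2 occupied => index 3.
Insert 990: h=0, slots 0,1 occupied => index 4.
Insert 484: h=0, slots 0,1,4 occupied => index 9.
Table: [671, 154, 563, 90, 990, —, —, —, —, 484, —]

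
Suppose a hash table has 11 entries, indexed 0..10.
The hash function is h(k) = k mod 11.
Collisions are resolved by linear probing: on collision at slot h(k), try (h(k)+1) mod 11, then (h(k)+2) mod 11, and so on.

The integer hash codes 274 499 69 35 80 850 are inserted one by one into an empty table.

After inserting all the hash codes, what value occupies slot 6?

850

Insert 274: h=10, slot 10 empty -> index 10.
Insert 499: h=4, slot 4 empty -> index 4.
Insert 69: h=3, slot 3 empty -> index 3.
Insert 35: h=2, slot 2 empty -> index 2.
Insert 80: h=3, slots 3,4 occupied -> index 5.
Insert 850: h=3, slots 3,4,5 occupied -> index 6.
Table: [., ., 35, 69, 499, 80, 850, ., ., ., 274]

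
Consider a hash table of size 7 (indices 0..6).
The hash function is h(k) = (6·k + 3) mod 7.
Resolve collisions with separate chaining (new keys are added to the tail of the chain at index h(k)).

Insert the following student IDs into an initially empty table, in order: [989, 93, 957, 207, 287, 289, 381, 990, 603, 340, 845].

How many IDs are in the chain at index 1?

3

Insert 989: h=1, bucket 1 empty -> new chain.
Insert 93: h=1, bucket 1 nonempty -> append to chain.
Insert 957: h=5, bucket 5 empty -> new chain.
Insert 207: h=6, bucket 6 empty -> new chain.
Insert 287: h=3, bucket 3 empty -> new chain.
Insert 289: h=1, bucket 1 nonempty -> append to chain.
Insert 381: h=0, bucket 0 empty -> new chain.
Insert 990: h=0, bucket 0 nonempty -> append to chain.
Insert 603: h=2, bucket 2 empty -> new chain.
Insert 340: h=6, bucket 6 nonempty -> append to chain.
Insert 845: h=5, bucket 5 nonempty -> append to chain.
Final buckets:
0: 381 -> 990
1: 989 -> 93 -> 289
2: 603
3: 287
4: .
5: 957 -> 845
6: 207 -> 340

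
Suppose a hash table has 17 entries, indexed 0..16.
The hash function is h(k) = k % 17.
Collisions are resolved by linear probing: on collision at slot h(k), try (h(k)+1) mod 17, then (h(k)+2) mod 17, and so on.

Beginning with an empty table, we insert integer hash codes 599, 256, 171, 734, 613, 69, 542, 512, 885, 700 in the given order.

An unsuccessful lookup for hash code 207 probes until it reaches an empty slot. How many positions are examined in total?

8

599 hashes to 4; slot 4 is free -> place at 4.
256 hashes to 1; slot 1 is free -> place at 1.
171 hashes to 1; 1 taken -> place at 2.
734 hashes to 3; slot 3 is free -> place at 3.
613 hashes to 1; 1,2,3,4 taken -> place at 5.
69 hashes to 1; 1,2,3,4,5 taken -> place at 6.
542 hashes to 15; slot 15 is free -> place at 15.
512 hashes to 2; 2,3,4,5,6 taken -> place at 7.
885 hashes to 1; 1,2,3,4,5,6,7 taken -> place at 8.
700 hashes to 3; 3,4,5,6,7,8 taken -> place at 9.
Table: [_, 256, 171, 734, 599, 613, 69, 512, 885, 700, _, _, _, _, _, 542, _]
Lookup 207: h=3, probe 3,4,5,6,7,8,9,10 → slot 10 empty, not found.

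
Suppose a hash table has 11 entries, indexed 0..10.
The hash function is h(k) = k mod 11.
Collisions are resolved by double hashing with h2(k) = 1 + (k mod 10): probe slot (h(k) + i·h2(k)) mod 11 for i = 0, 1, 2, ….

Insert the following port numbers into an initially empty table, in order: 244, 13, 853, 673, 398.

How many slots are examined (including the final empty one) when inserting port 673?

4

244 hashes to 2; slot 2 is free => place at 2.
13 hashes to 2, h2=4; 2 taken => place at 6.
853 hashes to 6, h2=4; 6 taken => place at 10.
673 hashes to 2, h2=4; 2,6,10 taken => place at 3.
398 hashes to 2, h2=9; 2 taken => place at 0.
Table: [398, -, 244, 673, -, -, 13, -, -, -, 853]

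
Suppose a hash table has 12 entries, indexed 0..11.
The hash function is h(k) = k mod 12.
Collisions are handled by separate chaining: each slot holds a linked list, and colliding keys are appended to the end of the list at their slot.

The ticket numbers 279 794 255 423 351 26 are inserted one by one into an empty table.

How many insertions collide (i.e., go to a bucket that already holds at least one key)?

279 -> bucket 3
794 -> bucket 2
255 -> bucket 3 (collision)
423 -> bucket 3 (collision)
351 -> bucket 3 (collision)
26 -> bucket 2 (collision)
Final buckets:
0: —
1: —
2: 794 -> 26
3: 279 -> 255 -> 423 -> 351
4: —
5: —
6: —
7: —
8: —
9: —
10: —
11: —

4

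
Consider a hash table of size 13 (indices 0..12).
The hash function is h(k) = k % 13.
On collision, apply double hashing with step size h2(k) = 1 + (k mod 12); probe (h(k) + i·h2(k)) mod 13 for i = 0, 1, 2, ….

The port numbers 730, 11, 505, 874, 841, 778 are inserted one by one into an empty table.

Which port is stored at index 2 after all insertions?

730

730 hashes to 2; slot 2 is free => place at 2.
11 hashes to 11; slot 11 is free => place at 11.
505 hashes to 11, h2=2; 11 taken => place at 0.
874 hashes to 3; slot 3 is free => place at 3.
841 hashes to 9; slot 9 is free => place at 9.
778 hashes to 11, h2=11; 11,9 taken => place at 7.
Table: [505, ., 730, 874, ., ., ., 778, ., 841, ., 11, .]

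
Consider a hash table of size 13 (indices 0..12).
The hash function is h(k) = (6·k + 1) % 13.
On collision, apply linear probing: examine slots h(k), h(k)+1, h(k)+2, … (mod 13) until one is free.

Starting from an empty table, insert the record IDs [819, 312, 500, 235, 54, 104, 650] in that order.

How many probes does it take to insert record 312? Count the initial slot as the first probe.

2

Insert 819: h=1, slot 1 empty => index 1.
Insert 312: h=1, slot 1 occupied => index 2.
Insert 500: h=11, slot 11 empty => index 11.
Insert 235: h=7, slot 7 empty => index 7.
Insert 54: h=0, slot 0 empty => index 0.
Insert 104: h=1, slots 1,2 occupied => index 3.
Insert 650: h=1, slots 1,2,3 occupied => index 4.
Table: [54, 819, 312, 104, 650, ∅, ∅, 235, ∅, ∅, ∅, 500, ∅]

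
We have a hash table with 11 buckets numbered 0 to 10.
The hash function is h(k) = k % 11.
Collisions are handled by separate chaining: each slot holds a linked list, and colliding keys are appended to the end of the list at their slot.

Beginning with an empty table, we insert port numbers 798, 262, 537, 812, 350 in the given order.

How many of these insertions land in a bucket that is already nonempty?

798 -> bucket 6
262 -> bucket 9
537 -> bucket 9 (collision)
812 -> bucket 9 (collision)
350 -> bucket 9 (collision)
Final buckets:
0: -
1: -
2: -
3: -
4: -
5: -
6: 798
7: -
8: -
9: 262 -> 537 -> 812 -> 350
10: -

3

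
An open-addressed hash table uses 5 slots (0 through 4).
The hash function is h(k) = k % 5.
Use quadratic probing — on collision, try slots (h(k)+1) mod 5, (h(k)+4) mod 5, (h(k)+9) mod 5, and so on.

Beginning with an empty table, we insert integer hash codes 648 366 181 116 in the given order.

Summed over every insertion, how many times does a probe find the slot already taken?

3

648 hashes to 3; slot 3 is free => place at 3.
366 hashes to 1; slot 1 is free => place at 1.
181 hashes to 1; 1 taken => place at 2.
116 hashes to 1; 1,2 taken => place at 0.
Table: [116, 366, 181, 648, -]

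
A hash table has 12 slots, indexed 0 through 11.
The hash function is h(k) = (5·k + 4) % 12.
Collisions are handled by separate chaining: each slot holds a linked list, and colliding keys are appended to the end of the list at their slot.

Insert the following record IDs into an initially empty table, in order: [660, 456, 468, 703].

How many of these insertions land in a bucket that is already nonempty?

Insert 660: h=4, bucket 4 empty -> new chain.
Insert 456: h=4, bucket 4 nonempty -> append to chain.
Insert 468: h=4, bucket 4 nonempty -> append to chain.
Insert 703: h=3, bucket 3 empty -> new chain.
Final buckets:
0: —
1: —
2: —
3: 703
4: 660 -> 456 -> 468
5: —
6: —
7: —
8: —
9: —
10: —
11: —

2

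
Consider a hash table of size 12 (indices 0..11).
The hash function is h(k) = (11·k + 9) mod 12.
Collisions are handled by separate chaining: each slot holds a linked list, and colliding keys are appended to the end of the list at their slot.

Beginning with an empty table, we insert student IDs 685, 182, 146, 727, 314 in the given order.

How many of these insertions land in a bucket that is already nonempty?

Insert 685: h=8, bucket 8 empty → new chain.
Insert 182: h=7, bucket 7 empty → new chain.
Insert 146: h=7, bucket 7 nonempty → append to chain.
Insert 727: h=2, bucket 2 empty → new chain.
Insert 314: h=7, bucket 7 nonempty → append to chain.
Final buckets:
0: ∅
1: ∅
2: 727
3: ∅
4: ∅
5: ∅
6: ∅
7: 182 -> 146 -> 314
8: 685
9: ∅
10: ∅
11: ∅

2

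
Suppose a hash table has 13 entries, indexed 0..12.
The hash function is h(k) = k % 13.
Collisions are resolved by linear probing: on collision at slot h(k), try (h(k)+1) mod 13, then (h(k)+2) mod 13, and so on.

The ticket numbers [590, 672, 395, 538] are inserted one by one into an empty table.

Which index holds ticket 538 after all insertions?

590: h=5 => slot 5
672: h=9 => slot 9
395: h=5, probe 5,6 => slot 6
538: h=5, probe 5,6,7 => slot 7
Table: [∅, ∅, ∅, ∅, ∅, 590, 395, 538, ∅, 672, ∅, ∅, ∅]

7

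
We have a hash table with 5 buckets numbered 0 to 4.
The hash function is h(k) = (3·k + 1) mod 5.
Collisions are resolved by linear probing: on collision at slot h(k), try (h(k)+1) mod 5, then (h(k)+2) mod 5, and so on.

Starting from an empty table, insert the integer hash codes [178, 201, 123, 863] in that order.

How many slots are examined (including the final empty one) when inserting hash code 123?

2

178: h=0 -> slot 0
201: h=4 -> slot 4
123: h=0, probe 0,1 -> slot 1
863: h=0, probe 0,1,2 -> slot 2
Table: [178, 123, 863, ., 201]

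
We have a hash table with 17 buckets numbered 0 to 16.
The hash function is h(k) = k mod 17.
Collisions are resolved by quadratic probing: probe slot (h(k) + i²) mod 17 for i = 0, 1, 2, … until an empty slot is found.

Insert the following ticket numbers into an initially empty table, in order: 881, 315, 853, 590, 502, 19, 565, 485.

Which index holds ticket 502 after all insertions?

10

881 hashes to 14; slot 14 is free => place at 14.
315 hashes to 9; slot 9 is free => place at 9.
853 hashes to 3; slot 3 is free => place at 3.
590 hashes to 12; slot 12 is free => place at 12.
502 hashes to 9; 9 taken => place at 10.
19 hashes to 2; slot 2 is free => place at 2.
565 hashes to 4; slot 4 is free => place at 4.
485 hashes to 9; 9,10 taken => place at 13.
Table: [_, _, 19, 853, 565, _, _, _, _, 315, 502, _, 590, 485, 881, _, _]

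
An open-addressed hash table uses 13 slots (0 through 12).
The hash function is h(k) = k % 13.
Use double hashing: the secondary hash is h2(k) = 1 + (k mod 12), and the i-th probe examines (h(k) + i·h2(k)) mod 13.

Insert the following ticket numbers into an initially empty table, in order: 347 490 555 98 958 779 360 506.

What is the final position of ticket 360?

Insert 347: h=9, slot 9 empty → index 9.
Insert 490: h=9, h2=11, slot 9 occupied → index 7.
Insert 555: h=9, h2=4, slot 9 occupied → index 0.
Insert 98: h=7, h2=3, slot 7 occupied → index 10.
Insert 958: h=9, h2=11, slots 9,7 occupied → index 5.
Insert 779: h=12, slot 12 empty → index 12.
Insert 360: h=9, h2=1, slots 9,10 occupied → index 11.
Insert 506: h=12, h2=3, slot 12 occupied → index 2.
Table: [555, —, 506, —, —, 958, —, 490, —, 347, 98, 360, 779]

11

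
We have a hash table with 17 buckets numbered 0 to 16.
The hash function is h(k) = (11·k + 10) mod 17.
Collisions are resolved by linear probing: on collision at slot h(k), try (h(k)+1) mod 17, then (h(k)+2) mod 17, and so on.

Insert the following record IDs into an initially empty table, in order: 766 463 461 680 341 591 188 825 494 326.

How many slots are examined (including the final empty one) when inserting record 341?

766 hashes to 4; slot 4 is free → place at 4.
463 hashes to 3; slot 3 is free → place at 3.
461 hashes to 15; slot 15 is free → place at 15.
680 hashes to 10; slot 10 is free → place at 10.
341 hashes to 4; 4 taken → place at 5.
591 hashes to 0; slot 0 is free → place at 0.
188 hashes to 4; 4,5 taken → place at 6.
825 hashes to 7; slot 7 is free → place at 7.
494 hashes to 4; 4,5,6,7 taken → place at 8.
326 hashes to 9; slot 9 is free → place at 9.
Table: [591, _, _, 463, 766, 341, 188, 825, 494, 326, 680, _, _, _, _, 461, _]

2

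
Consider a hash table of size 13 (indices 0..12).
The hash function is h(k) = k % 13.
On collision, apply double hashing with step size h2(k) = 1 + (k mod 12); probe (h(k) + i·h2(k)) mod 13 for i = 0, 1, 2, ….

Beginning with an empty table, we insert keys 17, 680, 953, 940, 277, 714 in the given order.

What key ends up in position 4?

17

17 hashes to 4; slot 4 is free => place at 4.
680 hashes to 4, h2=9; 4 taken => place at 0.
953 hashes to 4, h2=6; 4 taken => place at 10.
940 hashes to 4, h2=5; 4 taken => place at 9.
277 hashes to 4, h2=2; 4 taken => place at 6.
714 hashes to 12; slot 12 is free => place at 12.
Table: [680, —, —, —, 17, —, 277, —, —, 940, 953, —, 714]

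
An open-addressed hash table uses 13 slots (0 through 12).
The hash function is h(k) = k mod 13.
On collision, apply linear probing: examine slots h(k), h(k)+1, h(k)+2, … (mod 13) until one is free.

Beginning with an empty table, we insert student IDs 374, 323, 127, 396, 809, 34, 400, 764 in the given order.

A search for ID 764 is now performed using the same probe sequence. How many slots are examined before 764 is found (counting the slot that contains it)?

374: h=10 -> slot 10
323: h=11 -> slot 11
127: h=10, probe 10,11,12 -> slot 12
396: h=6 -> slot 6
809: h=3 -> slot 3
34: h=8 -> slot 8
400: h=10, probe 10,11,12,0 -> slot 0
764: h=10, probe 10,11,12,0,1 -> slot 1
Table: [400, 764, —, 809, —, —, 396, —, 34, —, 374, 323, 127]
Lookup 764: h=10, probe 10,11,12,0,1 → found at 1.

5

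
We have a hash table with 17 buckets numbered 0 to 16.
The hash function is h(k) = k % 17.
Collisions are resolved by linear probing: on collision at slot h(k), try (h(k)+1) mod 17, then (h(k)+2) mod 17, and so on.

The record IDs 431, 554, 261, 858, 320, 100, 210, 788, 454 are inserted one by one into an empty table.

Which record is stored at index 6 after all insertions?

431 hashes to 6; slot 6 is free -> place at 6.
554 hashes to 10; slot 10 is free -> place at 10.
261 hashes to 6; 6 taken -> place at 7.
858 hashes to 8; slot 8 is free -> place at 8.
320 hashes to 14; slot 14 is free -> place at 14.
100 hashes to 15; slot 15 is free -> place at 15.
210 hashes to 6; 6,7,8 taken -> place at 9.
788 hashes to 6; 6,7,8,9,10 taken -> place at 11.
454 hashes to 12; slot 12 is free -> place at 12.
Table: [_, _, _, _, _, _, 431, 261, 858, 210, 554, 788, 454, _, 320, 100, _]

431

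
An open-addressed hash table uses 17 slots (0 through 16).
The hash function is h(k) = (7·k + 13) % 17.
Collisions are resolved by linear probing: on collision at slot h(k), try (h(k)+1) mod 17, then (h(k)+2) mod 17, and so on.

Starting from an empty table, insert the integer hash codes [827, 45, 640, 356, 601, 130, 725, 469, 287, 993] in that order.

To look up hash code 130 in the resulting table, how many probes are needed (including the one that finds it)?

5

827 hashes to 5; slot 5 is free → place at 5.
45 hashes to 5; 5 taken → place at 6.
640 hashes to 5; 5,6 taken → place at 7.
356 hashes to 6; 6,7 taken → place at 8.
601 hashes to 4; slot 4 is free → place at 4.
130 hashes to 5; 5,6,7,8 taken → place at 9.
725 hashes to 5; 5,6,7,8,9 taken → place at 10.
469 hashes to 15; slot 15 is free → place at 15.
287 hashes to 16; slot 16 is free → place at 16.
993 hashes to 11; slot 11 is free → place at 11.
Table: [_, _, _, _, 601, 827, 45, 640, 356, 130, 725, 993, _, _, _, 469, 287]
Lookup 130: h=5, probe 5,6,7,8,9 → found at 9.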